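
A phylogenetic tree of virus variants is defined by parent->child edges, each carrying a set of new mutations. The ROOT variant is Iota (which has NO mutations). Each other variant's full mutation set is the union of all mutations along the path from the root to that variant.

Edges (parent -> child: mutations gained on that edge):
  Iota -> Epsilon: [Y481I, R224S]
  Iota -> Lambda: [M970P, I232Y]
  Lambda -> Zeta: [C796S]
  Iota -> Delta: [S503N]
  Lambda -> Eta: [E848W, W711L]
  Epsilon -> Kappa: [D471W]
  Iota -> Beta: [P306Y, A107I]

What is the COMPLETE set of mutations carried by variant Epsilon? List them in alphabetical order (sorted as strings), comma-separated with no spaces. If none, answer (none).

At Iota: gained [] -> total []
At Epsilon: gained ['Y481I', 'R224S'] -> total ['R224S', 'Y481I']

Answer: R224S,Y481I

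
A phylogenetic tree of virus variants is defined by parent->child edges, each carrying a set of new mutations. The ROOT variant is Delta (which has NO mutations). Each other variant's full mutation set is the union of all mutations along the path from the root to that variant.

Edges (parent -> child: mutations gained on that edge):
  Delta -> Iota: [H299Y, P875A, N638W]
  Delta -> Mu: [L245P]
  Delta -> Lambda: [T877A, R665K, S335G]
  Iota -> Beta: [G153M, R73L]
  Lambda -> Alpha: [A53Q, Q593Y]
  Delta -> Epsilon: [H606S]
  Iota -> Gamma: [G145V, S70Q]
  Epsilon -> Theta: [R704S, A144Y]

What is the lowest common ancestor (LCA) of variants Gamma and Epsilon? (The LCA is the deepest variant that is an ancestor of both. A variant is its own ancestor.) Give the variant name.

Path from root to Gamma: Delta -> Iota -> Gamma
  ancestors of Gamma: {Delta, Iota, Gamma}
Path from root to Epsilon: Delta -> Epsilon
  ancestors of Epsilon: {Delta, Epsilon}
Common ancestors: {Delta}
Walk up from Epsilon: Epsilon (not in ancestors of Gamma), Delta (in ancestors of Gamma)
Deepest common ancestor (LCA) = Delta

Answer: Delta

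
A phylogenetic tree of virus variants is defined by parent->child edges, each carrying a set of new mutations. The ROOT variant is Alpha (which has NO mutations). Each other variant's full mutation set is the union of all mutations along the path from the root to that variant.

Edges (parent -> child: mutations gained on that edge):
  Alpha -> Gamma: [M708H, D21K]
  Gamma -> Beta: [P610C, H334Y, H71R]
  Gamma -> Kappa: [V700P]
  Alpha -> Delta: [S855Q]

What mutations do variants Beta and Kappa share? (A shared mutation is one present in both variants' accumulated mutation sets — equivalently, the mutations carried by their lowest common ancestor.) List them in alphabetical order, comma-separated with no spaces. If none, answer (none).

Answer: D21K,M708H

Derivation:
Accumulating mutations along path to Beta:
  At Alpha: gained [] -> total []
  At Gamma: gained ['M708H', 'D21K'] -> total ['D21K', 'M708H']
  At Beta: gained ['P610C', 'H334Y', 'H71R'] -> total ['D21K', 'H334Y', 'H71R', 'M708H', 'P610C']
Mutations(Beta) = ['D21K', 'H334Y', 'H71R', 'M708H', 'P610C']
Accumulating mutations along path to Kappa:
  At Alpha: gained [] -> total []
  At Gamma: gained ['M708H', 'D21K'] -> total ['D21K', 'M708H']
  At Kappa: gained ['V700P'] -> total ['D21K', 'M708H', 'V700P']
Mutations(Kappa) = ['D21K', 'M708H', 'V700P']
Intersection: ['D21K', 'H334Y', 'H71R', 'M708H', 'P610C'] ∩ ['D21K', 'M708H', 'V700P'] = ['D21K', 'M708H']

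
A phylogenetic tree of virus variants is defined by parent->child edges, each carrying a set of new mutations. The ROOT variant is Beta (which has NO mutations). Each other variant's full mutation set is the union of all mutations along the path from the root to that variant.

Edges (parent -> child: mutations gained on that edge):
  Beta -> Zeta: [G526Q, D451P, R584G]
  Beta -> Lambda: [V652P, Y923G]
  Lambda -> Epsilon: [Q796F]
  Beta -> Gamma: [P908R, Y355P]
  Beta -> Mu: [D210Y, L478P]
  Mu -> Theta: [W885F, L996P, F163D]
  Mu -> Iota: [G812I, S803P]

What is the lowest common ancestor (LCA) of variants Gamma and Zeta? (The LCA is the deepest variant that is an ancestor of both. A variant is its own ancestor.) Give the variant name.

Answer: Beta

Derivation:
Path from root to Gamma: Beta -> Gamma
  ancestors of Gamma: {Beta, Gamma}
Path from root to Zeta: Beta -> Zeta
  ancestors of Zeta: {Beta, Zeta}
Common ancestors: {Beta}
Walk up from Zeta: Zeta (not in ancestors of Gamma), Beta (in ancestors of Gamma)
Deepest common ancestor (LCA) = Beta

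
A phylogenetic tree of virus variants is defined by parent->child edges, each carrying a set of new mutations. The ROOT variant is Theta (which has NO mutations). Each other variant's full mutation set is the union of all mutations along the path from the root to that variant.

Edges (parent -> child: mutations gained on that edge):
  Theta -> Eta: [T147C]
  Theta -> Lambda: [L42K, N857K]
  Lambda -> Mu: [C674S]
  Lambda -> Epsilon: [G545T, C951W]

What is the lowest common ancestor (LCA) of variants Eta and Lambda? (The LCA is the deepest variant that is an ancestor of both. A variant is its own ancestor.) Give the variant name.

Answer: Theta

Derivation:
Path from root to Eta: Theta -> Eta
  ancestors of Eta: {Theta, Eta}
Path from root to Lambda: Theta -> Lambda
  ancestors of Lambda: {Theta, Lambda}
Common ancestors: {Theta}
Walk up from Lambda: Lambda (not in ancestors of Eta), Theta (in ancestors of Eta)
Deepest common ancestor (LCA) = Theta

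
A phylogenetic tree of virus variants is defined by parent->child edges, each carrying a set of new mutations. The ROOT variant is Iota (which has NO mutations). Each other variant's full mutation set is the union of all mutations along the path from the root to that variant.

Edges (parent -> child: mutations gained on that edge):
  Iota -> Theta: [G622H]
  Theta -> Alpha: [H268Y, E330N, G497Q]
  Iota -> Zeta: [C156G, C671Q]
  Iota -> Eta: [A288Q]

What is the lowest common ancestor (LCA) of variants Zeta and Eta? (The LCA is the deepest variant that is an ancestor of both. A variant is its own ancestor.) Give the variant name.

Path from root to Zeta: Iota -> Zeta
  ancestors of Zeta: {Iota, Zeta}
Path from root to Eta: Iota -> Eta
  ancestors of Eta: {Iota, Eta}
Common ancestors: {Iota}
Walk up from Eta: Eta (not in ancestors of Zeta), Iota (in ancestors of Zeta)
Deepest common ancestor (LCA) = Iota

Answer: Iota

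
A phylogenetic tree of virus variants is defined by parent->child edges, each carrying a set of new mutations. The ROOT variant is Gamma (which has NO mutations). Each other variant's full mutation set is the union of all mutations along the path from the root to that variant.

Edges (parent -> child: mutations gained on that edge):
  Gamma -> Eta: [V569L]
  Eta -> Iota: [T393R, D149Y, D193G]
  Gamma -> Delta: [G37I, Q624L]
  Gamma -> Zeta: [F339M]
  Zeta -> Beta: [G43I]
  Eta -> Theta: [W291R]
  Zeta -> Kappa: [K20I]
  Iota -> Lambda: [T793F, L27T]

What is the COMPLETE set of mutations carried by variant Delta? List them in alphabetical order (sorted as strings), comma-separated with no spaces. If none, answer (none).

At Gamma: gained [] -> total []
At Delta: gained ['G37I', 'Q624L'] -> total ['G37I', 'Q624L']

Answer: G37I,Q624L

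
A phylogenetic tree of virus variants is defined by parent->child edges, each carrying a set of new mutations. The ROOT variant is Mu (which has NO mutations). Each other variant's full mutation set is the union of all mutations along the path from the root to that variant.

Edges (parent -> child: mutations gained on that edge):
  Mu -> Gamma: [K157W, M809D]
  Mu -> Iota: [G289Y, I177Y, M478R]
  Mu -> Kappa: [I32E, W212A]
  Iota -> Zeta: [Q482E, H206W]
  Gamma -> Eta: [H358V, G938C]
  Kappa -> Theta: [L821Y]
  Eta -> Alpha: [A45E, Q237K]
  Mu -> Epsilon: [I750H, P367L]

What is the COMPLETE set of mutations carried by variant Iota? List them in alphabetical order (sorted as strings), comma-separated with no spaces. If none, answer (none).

At Mu: gained [] -> total []
At Iota: gained ['G289Y', 'I177Y', 'M478R'] -> total ['G289Y', 'I177Y', 'M478R']

Answer: G289Y,I177Y,M478R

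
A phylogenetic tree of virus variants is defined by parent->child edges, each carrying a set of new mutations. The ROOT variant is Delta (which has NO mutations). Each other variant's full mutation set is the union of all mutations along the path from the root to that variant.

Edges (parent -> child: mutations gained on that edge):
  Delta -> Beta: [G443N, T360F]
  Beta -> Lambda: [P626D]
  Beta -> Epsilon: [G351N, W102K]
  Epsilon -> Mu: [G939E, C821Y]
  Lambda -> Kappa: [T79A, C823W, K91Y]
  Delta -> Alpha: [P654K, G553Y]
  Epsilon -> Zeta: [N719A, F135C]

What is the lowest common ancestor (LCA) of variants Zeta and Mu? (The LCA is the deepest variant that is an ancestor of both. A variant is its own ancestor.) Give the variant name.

Answer: Epsilon

Derivation:
Path from root to Zeta: Delta -> Beta -> Epsilon -> Zeta
  ancestors of Zeta: {Delta, Beta, Epsilon, Zeta}
Path from root to Mu: Delta -> Beta -> Epsilon -> Mu
  ancestors of Mu: {Delta, Beta, Epsilon, Mu}
Common ancestors: {Delta, Beta, Epsilon}
Walk up from Mu: Mu (not in ancestors of Zeta), Epsilon (in ancestors of Zeta), Beta (in ancestors of Zeta), Delta (in ancestors of Zeta)
Deepest common ancestor (LCA) = Epsilon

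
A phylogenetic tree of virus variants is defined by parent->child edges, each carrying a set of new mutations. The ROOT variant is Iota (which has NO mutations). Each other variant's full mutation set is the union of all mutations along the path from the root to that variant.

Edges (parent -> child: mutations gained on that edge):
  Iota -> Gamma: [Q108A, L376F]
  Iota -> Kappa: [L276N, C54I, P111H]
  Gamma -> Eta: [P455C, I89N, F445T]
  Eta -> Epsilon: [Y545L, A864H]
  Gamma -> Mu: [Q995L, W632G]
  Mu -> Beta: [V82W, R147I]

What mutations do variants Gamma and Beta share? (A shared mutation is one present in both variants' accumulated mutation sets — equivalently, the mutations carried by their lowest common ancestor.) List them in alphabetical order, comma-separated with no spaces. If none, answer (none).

Accumulating mutations along path to Gamma:
  At Iota: gained [] -> total []
  At Gamma: gained ['Q108A', 'L376F'] -> total ['L376F', 'Q108A']
Mutations(Gamma) = ['L376F', 'Q108A']
Accumulating mutations along path to Beta:
  At Iota: gained [] -> total []
  At Gamma: gained ['Q108A', 'L376F'] -> total ['L376F', 'Q108A']
  At Mu: gained ['Q995L', 'W632G'] -> total ['L376F', 'Q108A', 'Q995L', 'W632G']
  At Beta: gained ['V82W', 'R147I'] -> total ['L376F', 'Q108A', 'Q995L', 'R147I', 'V82W', 'W632G']
Mutations(Beta) = ['L376F', 'Q108A', 'Q995L', 'R147I', 'V82W', 'W632G']
Intersection: ['L376F', 'Q108A'] ∩ ['L376F', 'Q108A', 'Q995L', 'R147I', 'V82W', 'W632G'] = ['L376F', 'Q108A']

Answer: L376F,Q108A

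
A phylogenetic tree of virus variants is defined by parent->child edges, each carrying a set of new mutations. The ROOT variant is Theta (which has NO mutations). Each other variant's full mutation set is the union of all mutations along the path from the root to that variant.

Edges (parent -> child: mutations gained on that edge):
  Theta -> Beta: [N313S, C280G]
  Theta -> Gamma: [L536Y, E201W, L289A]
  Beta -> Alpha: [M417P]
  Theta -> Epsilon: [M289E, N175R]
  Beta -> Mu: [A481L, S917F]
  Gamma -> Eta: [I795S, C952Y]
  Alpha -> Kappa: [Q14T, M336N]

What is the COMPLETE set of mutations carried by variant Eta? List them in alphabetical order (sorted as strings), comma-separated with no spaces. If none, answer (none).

At Theta: gained [] -> total []
At Gamma: gained ['L536Y', 'E201W', 'L289A'] -> total ['E201W', 'L289A', 'L536Y']
At Eta: gained ['I795S', 'C952Y'] -> total ['C952Y', 'E201W', 'I795S', 'L289A', 'L536Y']

Answer: C952Y,E201W,I795S,L289A,L536Y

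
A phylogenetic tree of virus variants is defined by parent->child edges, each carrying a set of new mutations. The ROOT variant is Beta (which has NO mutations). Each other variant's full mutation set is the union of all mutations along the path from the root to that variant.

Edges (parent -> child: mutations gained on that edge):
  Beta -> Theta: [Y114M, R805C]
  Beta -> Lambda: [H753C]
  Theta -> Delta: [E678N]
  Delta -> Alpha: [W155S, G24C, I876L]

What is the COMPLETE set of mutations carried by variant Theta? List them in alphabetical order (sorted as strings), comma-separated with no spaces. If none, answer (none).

Answer: R805C,Y114M

Derivation:
At Beta: gained [] -> total []
At Theta: gained ['Y114M', 'R805C'] -> total ['R805C', 'Y114M']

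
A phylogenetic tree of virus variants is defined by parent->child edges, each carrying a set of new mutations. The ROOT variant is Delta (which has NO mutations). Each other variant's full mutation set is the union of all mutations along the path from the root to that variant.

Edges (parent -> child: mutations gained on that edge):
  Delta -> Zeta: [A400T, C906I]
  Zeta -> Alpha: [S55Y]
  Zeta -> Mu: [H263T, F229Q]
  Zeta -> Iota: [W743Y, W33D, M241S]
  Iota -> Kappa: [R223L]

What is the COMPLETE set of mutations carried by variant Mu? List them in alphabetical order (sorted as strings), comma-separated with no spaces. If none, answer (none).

At Delta: gained [] -> total []
At Zeta: gained ['A400T', 'C906I'] -> total ['A400T', 'C906I']
At Mu: gained ['H263T', 'F229Q'] -> total ['A400T', 'C906I', 'F229Q', 'H263T']

Answer: A400T,C906I,F229Q,H263T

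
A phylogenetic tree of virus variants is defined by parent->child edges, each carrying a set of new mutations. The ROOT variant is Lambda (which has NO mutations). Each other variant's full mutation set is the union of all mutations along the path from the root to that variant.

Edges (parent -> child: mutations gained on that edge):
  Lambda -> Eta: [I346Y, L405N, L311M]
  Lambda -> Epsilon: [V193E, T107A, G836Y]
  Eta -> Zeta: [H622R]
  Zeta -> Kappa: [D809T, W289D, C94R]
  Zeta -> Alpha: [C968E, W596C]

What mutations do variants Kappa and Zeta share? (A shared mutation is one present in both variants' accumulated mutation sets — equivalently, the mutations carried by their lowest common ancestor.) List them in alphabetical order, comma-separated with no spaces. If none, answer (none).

Answer: H622R,I346Y,L311M,L405N

Derivation:
Accumulating mutations along path to Kappa:
  At Lambda: gained [] -> total []
  At Eta: gained ['I346Y', 'L405N', 'L311M'] -> total ['I346Y', 'L311M', 'L405N']
  At Zeta: gained ['H622R'] -> total ['H622R', 'I346Y', 'L311M', 'L405N']
  At Kappa: gained ['D809T', 'W289D', 'C94R'] -> total ['C94R', 'D809T', 'H622R', 'I346Y', 'L311M', 'L405N', 'W289D']
Mutations(Kappa) = ['C94R', 'D809T', 'H622R', 'I346Y', 'L311M', 'L405N', 'W289D']
Accumulating mutations along path to Zeta:
  At Lambda: gained [] -> total []
  At Eta: gained ['I346Y', 'L405N', 'L311M'] -> total ['I346Y', 'L311M', 'L405N']
  At Zeta: gained ['H622R'] -> total ['H622R', 'I346Y', 'L311M', 'L405N']
Mutations(Zeta) = ['H622R', 'I346Y', 'L311M', 'L405N']
Intersection: ['C94R', 'D809T', 'H622R', 'I346Y', 'L311M', 'L405N', 'W289D'] ∩ ['H622R', 'I346Y', 'L311M', 'L405N'] = ['H622R', 'I346Y', 'L311M', 'L405N']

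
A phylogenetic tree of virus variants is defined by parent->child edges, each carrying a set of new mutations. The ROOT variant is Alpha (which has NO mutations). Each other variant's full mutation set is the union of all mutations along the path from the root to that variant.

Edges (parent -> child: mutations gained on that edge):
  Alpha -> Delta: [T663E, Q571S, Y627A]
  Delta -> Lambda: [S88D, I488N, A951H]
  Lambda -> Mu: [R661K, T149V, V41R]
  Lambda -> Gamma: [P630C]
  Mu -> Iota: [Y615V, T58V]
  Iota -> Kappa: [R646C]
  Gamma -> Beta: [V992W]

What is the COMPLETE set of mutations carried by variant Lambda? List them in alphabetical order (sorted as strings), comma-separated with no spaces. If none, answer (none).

Answer: A951H,I488N,Q571S,S88D,T663E,Y627A

Derivation:
At Alpha: gained [] -> total []
At Delta: gained ['T663E', 'Q571S', 'Y627A'] -> total ['Q571S', 'T663E', 'Y627A']
At Lambda: gained ['S88D', 'I488N', 'A951H'] -> total ['A951H', 'I488N', 'Q571S', 'S88D', 'T663E', 'Y627A']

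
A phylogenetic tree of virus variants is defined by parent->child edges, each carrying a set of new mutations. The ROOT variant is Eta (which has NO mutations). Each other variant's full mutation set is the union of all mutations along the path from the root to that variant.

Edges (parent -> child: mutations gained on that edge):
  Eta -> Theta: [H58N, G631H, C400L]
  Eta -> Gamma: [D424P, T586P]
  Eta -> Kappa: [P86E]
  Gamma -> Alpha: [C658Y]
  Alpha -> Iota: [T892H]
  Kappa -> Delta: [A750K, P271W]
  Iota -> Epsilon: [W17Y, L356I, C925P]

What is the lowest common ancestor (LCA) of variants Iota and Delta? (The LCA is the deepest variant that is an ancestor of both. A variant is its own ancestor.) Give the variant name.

Path from root to Iota: Eta -> Gamma -> Alpha -> Iota
  ancestors of Iota: {Eta, Gamma, Alpha, Iota}
Path from root to Delta: Eta -> Kappa -> Delta
  ancestors of Delta: {Eta, Kappa, Delta}
Common ancestors: {Eta}
Walk up from Delta: Delta (not in ancestors of Iota), Kappa (not in ancestors of Iota), Eta (in ancestors of Iota)
Deepest common ancestor (LCA) = Eta

Answer: Eta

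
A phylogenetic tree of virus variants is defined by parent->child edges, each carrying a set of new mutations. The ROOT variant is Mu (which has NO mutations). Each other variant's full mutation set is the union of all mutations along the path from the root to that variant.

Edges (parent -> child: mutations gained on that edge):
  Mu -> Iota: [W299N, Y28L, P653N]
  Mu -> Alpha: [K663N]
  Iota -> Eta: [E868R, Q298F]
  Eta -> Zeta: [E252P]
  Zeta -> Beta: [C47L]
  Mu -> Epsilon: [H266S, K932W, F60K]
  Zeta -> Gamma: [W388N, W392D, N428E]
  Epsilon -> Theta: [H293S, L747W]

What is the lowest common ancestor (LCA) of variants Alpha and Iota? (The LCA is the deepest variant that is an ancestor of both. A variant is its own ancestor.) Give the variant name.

Answer: Mu

Derivation:
Path from root to Alpha: Mu -> Alpha
  ancestors of Alpha: {Mu, Alpha}
Path from root to Iota: Mu -> Iota
  ancestors of Iota: {Mu, Iota}
Common ancestors: {Mu}
Walk up from Iota: Iota (not in ancestors of Alpha), Mu (in ancestors of Alpha)
Deepest common ancestor (LCA) = Mu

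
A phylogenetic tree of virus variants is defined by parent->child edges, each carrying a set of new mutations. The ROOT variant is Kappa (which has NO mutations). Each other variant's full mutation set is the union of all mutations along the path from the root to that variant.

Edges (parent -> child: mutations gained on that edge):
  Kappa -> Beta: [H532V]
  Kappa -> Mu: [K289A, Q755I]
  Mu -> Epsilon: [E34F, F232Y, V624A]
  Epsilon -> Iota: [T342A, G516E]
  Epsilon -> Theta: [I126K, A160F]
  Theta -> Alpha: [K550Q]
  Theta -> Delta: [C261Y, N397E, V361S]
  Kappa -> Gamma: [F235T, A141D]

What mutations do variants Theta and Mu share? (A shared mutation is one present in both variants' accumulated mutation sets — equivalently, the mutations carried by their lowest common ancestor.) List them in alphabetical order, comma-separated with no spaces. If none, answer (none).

Answer: K289A,Q755I

Derivation:
Accumulating mutations along path to Theta:
  At Kappa: gained [] -> total []
  At Mu: gained ['K289A', 'Q755I'] -> total ['K289A', 'Q755I']
  At Epsilon: gained ['E34F', 'F232Y', 'V624A'] -> total ['E34F', 'F232Y', 'K289A', 'Q755I', 'V624A']
  At Theta: gained ['I126K', 'A160F'] -> total ['A160F', 'E34F', 'F232Y', 'I126K', 'K289A', 'Q755I', 'V624A']
Mutations(Theta) = ['A160F', 'E34F', 'F232Y', 'I126K', 'K289A', 'Q755I', 'V624A']
Accumulating mutations along path to Mu:
  At Kappa: gained [] -> total []
  At Mu: gained ['K289A', 'Q755I'] -> total ['K289A', 'Q755I']
Mutations(Mu) = ['K289A', 'Q755I']
Intersection: ['A160F', 'E34F', 'F232Y', 'I126K', 'K289A', 'Q755I', 'V624A'] ∩ ['K289A', 'Q755I'] = ['K289A', 'Q755I']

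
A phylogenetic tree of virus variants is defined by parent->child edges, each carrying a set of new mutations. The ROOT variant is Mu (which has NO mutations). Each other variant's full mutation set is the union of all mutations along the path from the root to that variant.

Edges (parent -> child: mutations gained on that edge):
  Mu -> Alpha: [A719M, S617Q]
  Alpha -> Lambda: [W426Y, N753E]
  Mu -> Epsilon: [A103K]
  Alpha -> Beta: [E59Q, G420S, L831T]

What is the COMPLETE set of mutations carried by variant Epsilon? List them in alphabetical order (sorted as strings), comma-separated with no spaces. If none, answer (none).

Answer: A103K

Derivation:
At Mu: gained [] -> total []
At Epsilon: gained ['A103K'] -> total ['A103K']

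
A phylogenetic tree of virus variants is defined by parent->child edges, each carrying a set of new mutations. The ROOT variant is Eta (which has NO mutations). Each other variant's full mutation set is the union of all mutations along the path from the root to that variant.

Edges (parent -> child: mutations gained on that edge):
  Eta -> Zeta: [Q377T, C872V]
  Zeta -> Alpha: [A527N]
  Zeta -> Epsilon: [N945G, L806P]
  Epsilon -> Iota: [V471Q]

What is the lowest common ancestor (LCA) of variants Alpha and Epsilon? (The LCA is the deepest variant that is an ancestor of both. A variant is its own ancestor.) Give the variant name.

Answer: Zeta

Derivation:
Path from root to Alpha: Eta -> Zeta -> Alpha
  ancestors of Alpha: {Eta, Zeta, Alpha}
Path from root to Epsilon: Eta -> Zeta -> Epsilon
  ancestors of Epsilon: {Eta, Zeta, Epsilon}
Common ancestors: {Eta, Zeta}
Walk up from Epsilon: Epsilon (not in ancestors of Alpha), Zeta (in ancestors of Alpha), Eta (in ancestors of Alpha)
Deepest common ancestor (LCA) = Zeta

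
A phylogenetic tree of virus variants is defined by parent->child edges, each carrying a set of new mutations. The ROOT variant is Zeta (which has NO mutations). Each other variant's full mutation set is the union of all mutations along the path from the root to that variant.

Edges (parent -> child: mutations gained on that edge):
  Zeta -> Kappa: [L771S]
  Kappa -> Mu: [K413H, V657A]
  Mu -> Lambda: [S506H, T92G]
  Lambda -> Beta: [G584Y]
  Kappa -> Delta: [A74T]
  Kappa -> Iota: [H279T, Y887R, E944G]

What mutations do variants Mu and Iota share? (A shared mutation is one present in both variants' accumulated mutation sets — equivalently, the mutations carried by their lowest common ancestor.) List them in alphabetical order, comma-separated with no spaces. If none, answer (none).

Accumulating mutations along path to Mu:
  At Zeta: gained [] -> total []
  At Kappa: gained ['L771S'] -> total ['L771S']
  At Mu: gained ['K413H', 'V657A'] -> total ['K413H', 'L771S', 'V657A']
Mutations(Mu) = ['K413H', 'L771S', 'V657A']
Accumulating mutations along path to Iota:
  At Zeta: gained [] -> total []
  At Kappa: gained ['L771S'] -> total ['L771S']
  At Iota: gained ['H279T', 'Y887R', 'E944G'] -> total ['E944G', 'H279T', 'L771S', 'Y887R']
Mutations(Iota) = ['E944G', 'H279T', 'L771S', 'Y887R']
Intersection: ['K413H', 'L771S', 'V657A'] ∩ ['E944G', 'H279T', 'L771S', 'Y887R'] = ['L771S']

Answer: L771S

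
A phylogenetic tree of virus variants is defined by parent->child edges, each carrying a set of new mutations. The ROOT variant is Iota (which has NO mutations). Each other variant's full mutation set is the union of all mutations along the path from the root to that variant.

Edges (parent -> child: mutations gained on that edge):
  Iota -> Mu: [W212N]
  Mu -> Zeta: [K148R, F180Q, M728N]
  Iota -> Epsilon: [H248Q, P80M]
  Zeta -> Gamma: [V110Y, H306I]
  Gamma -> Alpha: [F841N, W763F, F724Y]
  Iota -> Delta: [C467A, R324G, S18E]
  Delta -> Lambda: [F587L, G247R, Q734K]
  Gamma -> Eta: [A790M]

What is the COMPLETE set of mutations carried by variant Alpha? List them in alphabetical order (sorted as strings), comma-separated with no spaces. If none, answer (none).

Answer: F180Q,F724Y,F841N,H306I,K148R,M728N,V110Y,W212N,W763F

Derivation:
At Iota: gained [] -> total []
At Mu: gained ['W212N'] -> total ['W212N']
At Zeta: gained ['K148R', 'F180Q', 'M728N'] -> total ['F180Q', 'K148R', 'M728N', 'W212N']
At Gamma: gained ['V110Y', 'H306I'] -> total ['F180Q', 'H306I', 'K148R', 'M728N', 'V110Y', 'W212N']
At Alpha: gained ['F841N', 'W763F', 'F724Y'] -> total ['F180Q', 'F724Y', 'F841N', 'H306I', 'K148R', 'M728N', 'V110Y', 'W212N', 'W763F']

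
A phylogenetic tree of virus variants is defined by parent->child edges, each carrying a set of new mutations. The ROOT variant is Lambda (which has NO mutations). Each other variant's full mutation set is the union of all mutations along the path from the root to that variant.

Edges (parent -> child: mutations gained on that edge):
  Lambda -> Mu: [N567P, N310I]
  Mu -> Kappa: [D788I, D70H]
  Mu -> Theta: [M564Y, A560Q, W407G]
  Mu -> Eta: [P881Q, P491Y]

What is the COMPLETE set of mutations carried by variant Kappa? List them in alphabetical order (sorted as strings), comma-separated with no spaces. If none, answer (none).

Answer: D70H,D788I,N310I,N567P

Derivation:
At Lambda: gained [] -> total []
At Mu: gained ['N567P', 'N310I'] -> total ['N310I', 'N567P']
At Kappa: gained ['D788I', 'D70H'] -> total ['D70H', 'D788I', 'N310I', 'N567P']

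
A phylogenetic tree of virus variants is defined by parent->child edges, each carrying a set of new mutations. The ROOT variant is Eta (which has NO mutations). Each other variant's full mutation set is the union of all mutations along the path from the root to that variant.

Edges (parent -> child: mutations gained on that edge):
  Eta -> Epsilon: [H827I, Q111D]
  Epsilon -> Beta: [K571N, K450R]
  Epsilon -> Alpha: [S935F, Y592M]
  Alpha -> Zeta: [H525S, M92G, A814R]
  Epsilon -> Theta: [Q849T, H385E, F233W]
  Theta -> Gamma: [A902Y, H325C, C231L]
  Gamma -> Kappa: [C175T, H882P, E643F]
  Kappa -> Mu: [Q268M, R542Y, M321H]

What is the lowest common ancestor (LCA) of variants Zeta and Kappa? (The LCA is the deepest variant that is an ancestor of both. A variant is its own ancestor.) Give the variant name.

Answer: Epsilon

Derivation:
Path from root to Zeta: Eta -> Epsilon -> Alpha -> Zeta
  ancestors of Zeta: {Eta, Epsilon, Alpha, Zeta}
Path from root to Kappa: Eta -> Epsilon -> Theta -> Gamma -> Kappa
  ancestors of Kappa: {Eta, Epsilon, Theta, Gamma, Kappa}
Common ancestors: {Eta, Epsilon}
Walk up from Kappa: Kappa (not in ancestors of Zeta), Gamma (not in ancestors of Zeta), Theta (not in ancestors of Zeta), Epsilon (in ancestors of Zeta), Eta (in ancestors of Zeta)
Deepest common ancestor (LCA) = Epsilon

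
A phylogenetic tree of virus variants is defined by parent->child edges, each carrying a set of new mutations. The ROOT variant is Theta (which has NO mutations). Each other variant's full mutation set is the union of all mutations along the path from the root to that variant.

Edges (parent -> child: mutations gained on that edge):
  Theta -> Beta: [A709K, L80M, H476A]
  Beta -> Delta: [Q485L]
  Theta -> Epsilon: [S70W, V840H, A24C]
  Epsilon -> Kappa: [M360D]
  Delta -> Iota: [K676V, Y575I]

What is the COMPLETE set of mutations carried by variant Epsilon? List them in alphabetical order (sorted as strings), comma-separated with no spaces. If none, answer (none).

At Theta: gained [] -> total []
At Epsilon: gained ['S70W', 'V840H', 'A24C'] -> total ['A24C', 'S70W', 'V840H']

Answer: A24C,S70W,V840H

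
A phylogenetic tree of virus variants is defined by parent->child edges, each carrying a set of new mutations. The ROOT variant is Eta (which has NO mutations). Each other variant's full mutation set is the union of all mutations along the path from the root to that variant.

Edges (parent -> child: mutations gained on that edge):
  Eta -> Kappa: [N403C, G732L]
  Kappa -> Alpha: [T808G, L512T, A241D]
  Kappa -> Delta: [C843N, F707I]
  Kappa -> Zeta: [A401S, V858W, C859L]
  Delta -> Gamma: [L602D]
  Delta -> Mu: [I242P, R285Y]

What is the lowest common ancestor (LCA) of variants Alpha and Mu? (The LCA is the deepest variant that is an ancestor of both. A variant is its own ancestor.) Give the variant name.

Path from root to Alpha: Eta -> Kappa -> Alpha
  ancestors of Alpha: {Eta, Kappa, Alpha}
Path from root to Mu: Eta -> Kappa -> Delta -> Mu
  ancestors of Mu: {Eta, Kappa, Delta, Mu}
Common ancestors: {Eta, Kappa}
Walk up from Mu: Mu (not in ancestors of Alpha), Delta (not in ancestors of Alpha), Kappa (in ancestors of Alpha), Eta (in ancestors of Alpha)
Deepest common ancestor (LCA) = Kappa

Answer: Kappa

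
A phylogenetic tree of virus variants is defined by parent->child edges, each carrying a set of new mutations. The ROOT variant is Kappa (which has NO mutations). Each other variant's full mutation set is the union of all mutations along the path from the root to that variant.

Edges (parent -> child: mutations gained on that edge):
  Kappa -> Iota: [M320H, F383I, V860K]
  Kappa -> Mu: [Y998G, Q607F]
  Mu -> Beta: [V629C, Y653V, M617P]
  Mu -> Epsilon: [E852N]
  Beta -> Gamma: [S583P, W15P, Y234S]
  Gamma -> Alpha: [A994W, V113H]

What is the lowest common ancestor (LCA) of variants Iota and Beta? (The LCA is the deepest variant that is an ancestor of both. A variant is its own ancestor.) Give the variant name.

Path from root to Iota: Kappa -> Iota
  ancestors of Iota: {Kappa, Iota}
Path from root to Beta: Kappa -> Mu -> Beta
  ancestors of Beta: {Kappa, Mu, Beta}
Common ancestors: {Kappa}
Walk up from Beta: Beta (not in ancestors of Iota), Mu (not in ancestors of Iota), Kappa (in ancestors of Iota)
Deepest common ancestor (LCA) = Kappa

Answer: Kappa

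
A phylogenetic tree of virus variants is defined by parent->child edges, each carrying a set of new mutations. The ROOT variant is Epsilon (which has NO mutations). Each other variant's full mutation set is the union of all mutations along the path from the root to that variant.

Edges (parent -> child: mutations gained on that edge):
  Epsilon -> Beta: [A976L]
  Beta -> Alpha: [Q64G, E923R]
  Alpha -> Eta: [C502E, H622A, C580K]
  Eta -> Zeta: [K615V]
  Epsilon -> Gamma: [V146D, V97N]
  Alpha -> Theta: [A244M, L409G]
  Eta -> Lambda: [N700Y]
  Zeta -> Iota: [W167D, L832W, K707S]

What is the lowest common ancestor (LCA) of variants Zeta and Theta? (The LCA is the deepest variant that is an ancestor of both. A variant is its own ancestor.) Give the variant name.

Answer: Alpha

Derivation:
Path from root to Zeta: Epsilon -> Beta -> Alpha -> Eta -> Zeta
  ancestors of Zeta: {Epsilon, Beta, Alpha, Eta, Zeta}
Path from root to Theta: Epsilon -> Beta -> Alpha -> Theta
  ancestors of Theta: {Epsilon, Beta, Alpha, Theta}
Common ancestors: {Epsilon, Beta, Alpha}
Walk up from Theta: Theta (not in ancestors of Zeta), Alpha (in ancestors of Zeta), Beta (in ancestors of Zeta), Epsilon (in ancestors of Zeta)
Deepest common ancestor (LCA) = Alpha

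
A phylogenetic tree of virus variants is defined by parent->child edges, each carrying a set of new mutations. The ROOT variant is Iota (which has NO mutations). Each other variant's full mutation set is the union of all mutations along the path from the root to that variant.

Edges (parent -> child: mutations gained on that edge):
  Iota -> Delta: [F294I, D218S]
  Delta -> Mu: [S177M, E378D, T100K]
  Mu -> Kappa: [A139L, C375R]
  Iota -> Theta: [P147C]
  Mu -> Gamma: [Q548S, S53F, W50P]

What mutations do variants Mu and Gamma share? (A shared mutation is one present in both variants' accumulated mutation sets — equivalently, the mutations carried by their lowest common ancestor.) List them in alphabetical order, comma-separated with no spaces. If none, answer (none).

Accumulating mutations along path to Mu:
  At Iota: gained [] -> total []
  At Delta: gained ['F294I', 'D218S'] -> total ['D218S', 'F294I']
  At Mu: gained ['S177M', 'E378D', 'T100K'] -> total ['D218S', 'E378D', 'F294I', 'S177M', 'T100K']
Mutations(Mu) = ['D218S', 'E378D', 'F294I', 'S177M', 'T100K']
Accumulating mutations along path to Gamma:
  At Iota: gained [] -> total []
  At Delta: gained ['F294I', 'D218S'] -> total ['D218S', 'F294I']
  At Mu: gained ['S177M', 'E378D', 'T100K'] -> total ['D218S', 'E378D', 'F294I', 'S177M', 'T100K']
  At Gamma: gained ['Q548S', 'S53F', 'W50P'] -> total ['D218S', 'E378D', 'F294I', 'Q548S', 'S177M', 'S53F', 'T100K', 'W50P']
Mutations(Gamma) = ['D218S', 'E378D', 'F294I', 'Q548S', 'S177M', 'S53F', 'T100K', 'W50P']
Intersection: ['D218S', 'E378D', 'F294I', 'S177M', 'T100K'] ∩ ['D218S', 'E378D', 'F294I', 'Q548S', 'S177M', 'S53F', 'T100K', 'W50P'] = ['D218S', 'E378D', 'F294I', 'S177M', 'T100K']

Answer: D218S,E378D,F294I,S177M,T100K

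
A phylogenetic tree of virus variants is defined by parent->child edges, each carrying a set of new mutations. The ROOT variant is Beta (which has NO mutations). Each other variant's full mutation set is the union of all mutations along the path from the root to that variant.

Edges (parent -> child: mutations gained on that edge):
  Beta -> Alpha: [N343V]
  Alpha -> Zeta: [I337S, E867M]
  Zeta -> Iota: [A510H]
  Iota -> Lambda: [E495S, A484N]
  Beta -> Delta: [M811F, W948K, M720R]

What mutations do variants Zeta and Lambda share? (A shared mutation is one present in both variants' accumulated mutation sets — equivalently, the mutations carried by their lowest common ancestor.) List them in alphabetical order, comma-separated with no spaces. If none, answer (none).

Accumulating mutations along path to Zeta:
  At Beta: gained [] -> total []
  At Alpha: gained ['N343V'] -> total ['N343V']
  At Zeta: gained ['I337S', 'E867M'] -> total ['E867M', 'I337S', 'N343V']
Mutations(Zeta) = ['E867M', 'I337S', 'N343V']
Accumulating mutations along path to Lambda:
  At Beta: gained [] -> total []
  At Alpha: gained ['N343V'] -> total ['N343V']
  At Zeta: gained ['I337S', 'E867M'] -> total ['E867M', 'I337S', 'N343V']
  At Iota: gained ['A510H'] -> total ['A510H', 'E867M', 'I337S', 'N343V']
  At Lambda: gained ['E495S', 'A484N'] -> total ['A484N', 'A510H', 'E495S', 'E867M', 'I337S', 'N343V']
Mutations(Lambda) = ['A484N', 'A510H', 'E495S', 'E867M', 'I337S', 'N343V']
Intersection: ['E867M', 'I337S', 'N343V'] ∩ ['A484N', 'A510H', 'E495S', 'E867M', 'I337S', 'N343V'] = ['E867M', 'I337S', 'N343V']

Answer: E867M,I337S,N343V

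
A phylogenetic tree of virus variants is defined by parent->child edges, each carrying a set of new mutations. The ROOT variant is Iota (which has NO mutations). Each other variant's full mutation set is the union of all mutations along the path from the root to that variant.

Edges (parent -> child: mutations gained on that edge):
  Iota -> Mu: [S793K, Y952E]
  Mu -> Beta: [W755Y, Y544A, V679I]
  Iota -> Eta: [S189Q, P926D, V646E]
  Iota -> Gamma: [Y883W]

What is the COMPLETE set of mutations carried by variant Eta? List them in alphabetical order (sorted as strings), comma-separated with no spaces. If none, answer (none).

At Iota: gained [] -> total []
At Eta: gained ['S189Q', 'P926D', 'V646E'] -> total ['P926D', 'S189Q', 'V646E']

Answer: P926D,S189Q,V646E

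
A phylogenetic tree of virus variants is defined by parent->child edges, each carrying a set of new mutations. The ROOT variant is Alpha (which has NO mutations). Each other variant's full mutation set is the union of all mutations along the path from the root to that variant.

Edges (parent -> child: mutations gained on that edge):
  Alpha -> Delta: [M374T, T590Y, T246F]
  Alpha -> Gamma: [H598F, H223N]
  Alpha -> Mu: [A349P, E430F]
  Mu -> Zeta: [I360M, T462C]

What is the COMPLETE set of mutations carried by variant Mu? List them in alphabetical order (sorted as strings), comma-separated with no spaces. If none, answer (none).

Answer: A349P,E430F

Derivation:
At Alpha: gained [] -> total []
At Mu: gained ['A349P', 'E430F'] -> total ['A349P', 'E430F']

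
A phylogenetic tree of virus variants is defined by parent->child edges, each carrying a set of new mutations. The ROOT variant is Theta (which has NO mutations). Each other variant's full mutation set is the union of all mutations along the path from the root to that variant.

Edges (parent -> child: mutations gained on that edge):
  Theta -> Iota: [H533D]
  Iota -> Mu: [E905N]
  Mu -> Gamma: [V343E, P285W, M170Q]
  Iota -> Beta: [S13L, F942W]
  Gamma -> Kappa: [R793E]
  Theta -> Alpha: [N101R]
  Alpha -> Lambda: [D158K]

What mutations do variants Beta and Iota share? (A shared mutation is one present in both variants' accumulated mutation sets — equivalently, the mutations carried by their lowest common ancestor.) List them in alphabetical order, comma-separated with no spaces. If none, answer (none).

Answer: H533D

Derivation:
Accumulating mutations along path to Beta:
  At Theta: gained [] -> total []
  At Iota: gained ['H533D'] -> total ['H533D']
  At Beta: gained ['S13L', 'F942W'] -> total ['F942W', 'H533D', 'S13L']
Mutations(Beta) = ['F942W', 'H533D', 'S13L']
Accumulating mutations along path to Iota:
  At Theta: gained [] -> total []
  At Iota: gained ['H533D'] -> total ['H533D']
Mutations(Iota) = ['H533D']
Intersection: ['F942W', 'H533D', 'S13L'] ∩ ['H533D'] = ['H533D']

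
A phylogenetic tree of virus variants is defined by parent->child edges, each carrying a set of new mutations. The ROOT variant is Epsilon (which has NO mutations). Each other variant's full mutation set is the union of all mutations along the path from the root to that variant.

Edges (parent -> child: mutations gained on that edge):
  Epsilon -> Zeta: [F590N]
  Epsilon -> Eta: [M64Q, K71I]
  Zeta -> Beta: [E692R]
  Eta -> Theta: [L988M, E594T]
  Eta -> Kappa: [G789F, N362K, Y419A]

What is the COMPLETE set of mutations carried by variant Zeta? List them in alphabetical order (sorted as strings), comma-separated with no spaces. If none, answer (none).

Answer: F590N

Derivation:
At Epsilon: gained [] -> total []
At Zeta: gained ['F590N'] -> total ['F590N']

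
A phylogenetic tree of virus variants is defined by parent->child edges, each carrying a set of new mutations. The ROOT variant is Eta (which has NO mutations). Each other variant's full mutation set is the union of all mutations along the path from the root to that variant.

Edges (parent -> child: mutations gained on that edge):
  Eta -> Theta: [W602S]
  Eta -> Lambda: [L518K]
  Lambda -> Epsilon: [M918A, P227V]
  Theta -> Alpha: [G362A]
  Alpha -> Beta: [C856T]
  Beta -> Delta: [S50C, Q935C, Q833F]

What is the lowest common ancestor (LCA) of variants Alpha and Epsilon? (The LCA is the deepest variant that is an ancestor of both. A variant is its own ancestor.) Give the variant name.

Path from root to Alpha: Eta -> Theta -> Alpha
  ancestors of Alpha: {Eta, Theta, Alpha}
Path from root to Epsilon: Eta -> Lambda -> Epsilon
  ancestors of Epsilon: {Eta, Lambda, Epsilon}
Common ancestors: {Eta}
Walk up from Epsilon: Epsilon (not in ancestors of Alpha), Lambda (not in ancestors of Alpha), Eta (in ancestors of Alpha)
Deepest common ancestor (LCA) = Eta

Answer: Eta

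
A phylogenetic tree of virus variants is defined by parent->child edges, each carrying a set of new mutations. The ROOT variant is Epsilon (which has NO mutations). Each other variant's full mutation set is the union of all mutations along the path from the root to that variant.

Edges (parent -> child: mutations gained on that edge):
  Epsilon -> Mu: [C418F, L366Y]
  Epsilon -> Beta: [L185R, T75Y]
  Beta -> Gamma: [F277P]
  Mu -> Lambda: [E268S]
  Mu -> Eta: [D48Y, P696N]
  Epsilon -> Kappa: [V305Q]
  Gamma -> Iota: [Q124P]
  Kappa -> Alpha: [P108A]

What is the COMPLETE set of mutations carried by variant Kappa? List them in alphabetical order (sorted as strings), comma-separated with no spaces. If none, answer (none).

At Epsilon: gained [] -> total []
At Kappa: gained ['V305Q'] -> total ['V305Q']

Answer: V305Q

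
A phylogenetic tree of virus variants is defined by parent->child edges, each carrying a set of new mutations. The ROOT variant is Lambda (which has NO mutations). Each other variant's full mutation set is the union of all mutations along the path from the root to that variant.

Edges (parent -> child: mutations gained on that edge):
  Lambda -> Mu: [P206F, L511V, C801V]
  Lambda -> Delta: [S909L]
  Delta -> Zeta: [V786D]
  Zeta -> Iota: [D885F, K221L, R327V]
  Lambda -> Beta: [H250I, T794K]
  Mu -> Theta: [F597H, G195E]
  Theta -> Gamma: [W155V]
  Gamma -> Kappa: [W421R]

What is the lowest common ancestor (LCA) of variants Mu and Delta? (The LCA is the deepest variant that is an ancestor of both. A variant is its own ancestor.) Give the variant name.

Answer: Lambda

Derivation:
Path from root to Mu: Lambda -> Mu
  ancestors of Mu: {Lambda, Mu}
Path from root to Delta: Lambda -> Delta
  ancestors of Delta: {Lambda, Delta}
Common ancestors: {Lambda}
Walk up from Delta: Delta (not in ancestors of Mu), Lambda (in ancestors of Mu)
Deepest common ancestor (LCA) = Lambda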